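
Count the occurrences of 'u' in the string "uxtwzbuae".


Input string: 'uxtwzbuae'
Target character: 'u'
Scan each position: s[0]='u', s[6]='u'
Matches found at indices: 0, 6
Total: 2


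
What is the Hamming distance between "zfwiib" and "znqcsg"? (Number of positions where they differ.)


String 1: 'zfwiib'
String 2: 'znqcsg'
Compare each position: pos 0: 'z'=='z', pos 1: 'f'!='n', pos 2: 'w'!='q', pos 3: 'i'!='c', pos 4: 'i'!='s', pos 5: 'b'!='g'
Differing positions: 5
Hamming distance: 5


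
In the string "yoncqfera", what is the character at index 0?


Input string: 'yoncqfera'
Operation: get character at index 0
Index mapping: s[0]='y'
Result: 'y'


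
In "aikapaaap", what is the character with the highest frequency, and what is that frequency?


Input: 'aikapaaap'
Operation: tally each character
Counts: 'a':5, 'i':1, 'k':1, 'p':2
Maximum: 'a' appears 5 times


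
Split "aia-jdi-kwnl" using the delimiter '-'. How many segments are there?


Input string: 'aia-jdi-kwnl'
Delimiter: '-'
Split result: 'aia', 'jdi', 'kwnl'
Number of parts: 3


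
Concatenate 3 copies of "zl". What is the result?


Input string: 'zl'
Operation: repeat 3 times
Concatenation: 'zl' + 'zl' + 'zl'
Result: zlzlzl


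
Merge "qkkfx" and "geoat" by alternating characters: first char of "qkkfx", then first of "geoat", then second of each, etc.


String 1: 'qkkfx'
String 2: 'geoat'
Operation: alternate characters
Pairs: 'q'+'g', 'k'+'e', 'k'+'o', 'f'+'a', 'x'+'t'
Result: qgkekofaxt


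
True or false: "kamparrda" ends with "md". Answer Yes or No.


Input string: 'kamparrda'
Suffix to check: 'md'
Last 2 characters of input: 'da'
Match: False
Result: No


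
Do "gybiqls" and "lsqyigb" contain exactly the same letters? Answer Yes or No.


String 1: 'gybiqls' -> sorted: 'bgilqsy'
String 2: 'lsqyigb' -> sorted: 'bgilqsy'
Compare sorted forms: 'bgilqsy' == 'bgilqsy'
Anagram: Yes


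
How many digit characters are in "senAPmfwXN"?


Input string: 'senAPmfwXN'
Operation: count digit characters (0-9)
Scan: 's', 'e', 'n', 'A', 'P', 'm', 'f', 'w', 'X', 'N'
Digits found: 0
Result: 0


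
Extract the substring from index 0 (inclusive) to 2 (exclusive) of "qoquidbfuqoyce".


Input string: 'qoquidbfuqoyce'
Operation: slice [0:2]
Extract characters: s[0]='q', s[1]='o'
Result: qo


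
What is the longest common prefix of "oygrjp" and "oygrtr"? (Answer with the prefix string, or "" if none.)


String 1: 'oygrjp'
String 2: 'oygrtr'
Compare position by position:
pos 0: 'o' vs 'o' match
pos 1: 'y' vs 'y' match
pos 2: 'g' vs 'g' match
pos 3: 'r' vs 'r' match
pos 4: 'j' vs 't' differ -> stop
Longest common prefix: "oygr" (length 4)


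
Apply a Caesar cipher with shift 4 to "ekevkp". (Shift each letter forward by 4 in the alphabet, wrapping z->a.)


Input: 'ekevkp', shift = 4
Operation: for each letter, (position + 4) mod 26
Mapping: 'e'(4+4=8)->'i', 'k'(10+4=14)->'o', 'e'(4+4=8)->'i', 'v'(21+4=25)->'z', 'k'(10+4=14)->'o', 'p'(15+4=19)->'t'
Result: ioizot


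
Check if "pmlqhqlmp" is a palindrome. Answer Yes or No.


Input string: 'pmlqhqlmp'
Reversed: 'pmlqhqlmp'
Compare pairs: s[0]='p' vs s[8]='p' (match), s[1]='m' vs s[7]='m' (match), s[2]='l' vs s[6]='l' (match), s[3]='q' vs s[5]='q' (match)
Palindrome: Yes


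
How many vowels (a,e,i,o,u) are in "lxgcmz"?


Input string: 'lxgcmz'
Operation: count vowels (a, e, i, o, u)
Scan: s[0]='l', s[1]='x', s[2]='g', s[3]='c', s[4]='m', s[5]='z'
Vowels found: 0
Result: 0


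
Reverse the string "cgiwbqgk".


Input string: 'cgiwbqgk'
Operation: reverse character order
Original order: 'c' -> 'g' -> 'i' -> 'w' -> 'b' -> 'q' -> 'g' -> 'k'
Reversed order: 'k' -> 'g' -> 'q' -> 'b' -> 'w' -> 'i' -> 'g' -> 'c'
Result: kgqbwigc


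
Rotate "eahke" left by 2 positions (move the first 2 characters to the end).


Input: 'eahke', shift = 2
Operation: split at index 2 and swap parts
Front part s[0:2] = 'ea'
Back part s[2:] = 'hke'
Rotated = back + front = 'hke' + 'ea'
Result: hkeea


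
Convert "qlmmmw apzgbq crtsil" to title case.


Input string: 'qlmmmw apzgbq crtsil'
Operation: capitalize first letter of each word
Word transformations: 'qlmmmw'->'Qlmmmw', 'apzgbq'->'Apzgbq', 'crtsil'->'Crtsil'
Result: Qlmmmw Apzgbq Crtsil


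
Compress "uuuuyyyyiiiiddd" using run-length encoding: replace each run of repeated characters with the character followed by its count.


Input: 'uuuuyyyyiiiiddd'
Operation: identify consecutive runs
Runs: 'uuuu' -> u4, 'yyyy' -> y4, 'iiii' -> i4, 'ddd' -> d3
Encoded: u4y4i4d3


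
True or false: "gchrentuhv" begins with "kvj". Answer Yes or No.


Input string: 'gchrentuhv'
Prefix to check: 'kvj'
First 3 characters of input: 'gch'
Match: False
Result: No


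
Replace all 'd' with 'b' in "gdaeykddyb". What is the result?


Input string: 'gdaeykddyb'
Operation: replace 'd' with 'b'
Positions of 'd': 1, 6, 7
After replacement: gbaeykbbyb


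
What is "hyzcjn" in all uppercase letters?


Input string: 'hyzcjn'
Operation: convert each letter to uppercase
Mapping: 'h'->'H', 'y'->'Y', 'z'->'Z', 'c'->'C', 'j'->'J', 'n'->'N'
Result: HYZCJN


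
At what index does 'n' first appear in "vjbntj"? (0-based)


Input string: 'vjbntj'
Target: 'n'
Scanning left to right: s[0]='v', s[1]='j', s[2]='b', s[3]='n'
First match at index: 3


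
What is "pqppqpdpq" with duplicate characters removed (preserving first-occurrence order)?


Input: 'pqppqpdpq'
Operation: keep first occurrence of each character
Scan: s[0]='p' new -> keep; s[1]='q' new -> keep; s[2]='p' seen -> skip; s[3]='p' seen -> skip; s[4]='q' seen -> skip; s[5]='p' seen -> skip; s[6]='d' new -> keep; s[7]='p' seen -> skip; s[8]='q' seen -> skip
Result: pqd


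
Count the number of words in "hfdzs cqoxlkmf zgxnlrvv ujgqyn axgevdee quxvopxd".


Input string: 'hfdzs cqoxlkmf zgxnlrvv ujgqyn axgevdee quxvopxd'
Operation: split by spaces
Words found: 'hfdzs', 'cqoxlkmf', 'zgxnlrvv', 'ujgqyn', 'axgevdee', 'quxvopxd'
Word count: 6


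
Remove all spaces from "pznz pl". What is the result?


Input string: 'pznz pl'
Operation: remove all spaces
Words: 'pznz', 'pl'
Join without spaces: pznzpl


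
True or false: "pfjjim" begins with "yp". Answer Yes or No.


Input string: 'pfjjim'
Prefix to check: 'yp'
First 2 characters of input: 'pf'
Match: False
Result: No


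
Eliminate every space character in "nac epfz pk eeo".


Input string: 'nac epfz pk eeo'
Operation: remove all spaces
Words: 'nac', 'epfz', 'pk', 'eeo'
Join without spaces: nacepfzpkeeo


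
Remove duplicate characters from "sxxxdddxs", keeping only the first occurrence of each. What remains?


Input: 'sxxxdddxs'
Operation: keep first occurrence of each character
Scan: s[0]='s' new -> keep; s[1]='x' new -> keep; s[2]='x' seen -> skip; s[3]='x' seen -> skip; s[4]='d' new -> keep; s[5]='d' seen -> skip; s[6]='d' seen -> skip; s[7]='x' seen -> skip; s[8]='s' seen -> skip
Result: sxd


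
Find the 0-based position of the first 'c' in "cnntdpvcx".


Input string: 'cnntdpvcx'
Target: 'c'
Scanning left to right: s[0]='c'
First match at index: 0


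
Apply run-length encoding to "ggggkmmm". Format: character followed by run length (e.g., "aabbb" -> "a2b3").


Input: 'ggggkmmm'
Operation: identify consecutive runs
Runs: 'gggg' -> g4, 'k' -> k1, 'mmm' -> m3
Encoded: g4k1m3


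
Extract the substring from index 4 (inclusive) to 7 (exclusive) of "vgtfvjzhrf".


Input string: 'vgtfvjzhrf'
Operation: slice [4:7]
Extract characters: s[4]='v', s[5]='j', s[6]='z'
Result: vjz


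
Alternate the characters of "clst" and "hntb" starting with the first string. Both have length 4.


String 1: 'clst'
String 2: 'hntb'
Operation: alternate characters
Pairs: 'c'+'h', 'l'+'n', 's'+'t', 't'+'b'
Result: chlnsttb


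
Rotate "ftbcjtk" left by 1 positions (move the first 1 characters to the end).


Input: 'ftbcjtk', shift = 1
Operation: split at index 1 and swap parts
Front part s[0:1] = 'f'
Back part s[1:] = 'tbcjtk'
Rotated = back + front = 'tbcjtk' + 'f'
Result: tbcjtkf


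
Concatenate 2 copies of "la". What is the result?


Input string: 'la'
Operation: repeat 2 times
Concatenation: 'la' + 'la'
Result: lala


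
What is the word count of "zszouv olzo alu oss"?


Input string: 'zszouv olzo alu oss'
Operation: split by spaces
Words found: 'zszouv', 'olzo', 'alu', 'oss'
Word count: 4


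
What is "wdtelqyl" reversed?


Input string: 'wdtelqyl'
Operation: reverse character order
Original order: 'w' -> 'd' -> 't' -> 'e' -> 'l' -> 'q' -> 'y' -> 'l'
Reversed order: 'l' -> 'y' -> 'q' -> 'l' -> 'e' -> 't' -> 'd' -> 'w'
Result: lyqletdw


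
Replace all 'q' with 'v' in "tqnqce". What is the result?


Input string: 'tqnqce'
Operation: replace 'q' with 'v'
Positions of 'q': 1, 3
After replacement: tvnvce


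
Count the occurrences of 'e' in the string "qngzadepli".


Input string: 'qngzadepli'
Target character: 'e'
Scan each position: s[6]='e'
Matches found at indices: 6
Total: 1


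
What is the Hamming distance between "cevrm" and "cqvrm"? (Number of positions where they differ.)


String 1: 'cevrm'
String 2: 'cqvrm'
Compare each position: pos 0: 'c'=='c', pos 1: 'e'!='q', pos 2: 'v'=='v', pos 3: 'r'=='r', pos 4: 'm'=='m'
Differing positions: 1
Hamming distance: 1


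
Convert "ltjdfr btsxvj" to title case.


Input string: 'ltjdfr btsxvj'
Operation: capitalize first letter of each word
Word transformations: 'ltjdfr'->'Ltjdfr', 'btsxvj'->'Btsxvj'
Result: Ltjdfr Btsxvj


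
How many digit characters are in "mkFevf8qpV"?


Input string: 'mkFevf8qpV'
Operation: count digit characters (0-9)
Scan: 'm', 'k', 'F', 'e', 'v', 'f', '8'(digit), 'q', 'p', 'V'
Digits found: 1
Result: 1


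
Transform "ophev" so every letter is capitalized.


Input string: 'ophev'
Operation: convert each letter to uppercase
Mapping: 'o'->'O', 'p'->'P', 'h'->'H', 'e'->'E', 'v'->'V'
Result: OPHEV


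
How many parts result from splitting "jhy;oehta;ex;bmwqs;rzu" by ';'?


Input string: 'jhy;oehta;ex;bmwqs;rzu'
Delimiter: ';'
Split result: 'jhy', 'oehta', 'ex', 'bmwqs', 'rzu'
Number of parts: 5


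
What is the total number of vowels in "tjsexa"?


Input string: 'tjsexa'
Operation: count vowels (a, e, i, o, u)
Scan: s[0]='t', s[1]='j', s[2]='s', s[3]='e' (vowel), s[4]='x', s[5]='a' (vowel)
Vowels found: 2
Result: 2


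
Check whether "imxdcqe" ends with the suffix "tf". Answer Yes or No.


Input string: 'imxdcqe'
Suffix to check: 'tf'
Last 2 characters of input: 'qe'
Match: False
Result: No


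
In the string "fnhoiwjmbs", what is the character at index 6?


Input string: 'fnhoiwjmbs'
Operation: get character at index 6
Index mapping: s[0]='f', s[1]='n', s[2]='h', s[3]='o', s[4]='i', s[5]='w', s[6]='j'
Result: 'j'


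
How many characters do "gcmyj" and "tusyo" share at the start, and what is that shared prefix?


String 1: 'gcmyj'
String 2: 'tusyo'
Compare position by position:
pos 0: 'g' vs 't' differ -> stop
Longest common prefix: "" (length 0)


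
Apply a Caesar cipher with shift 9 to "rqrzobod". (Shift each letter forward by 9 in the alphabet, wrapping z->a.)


Input: 'rqrzobod', shift = 9
Operation: for each letter, (position + 9) mod 26
Mapping: 'r'(17+9=26, 26 mod 26=0)->'a', 'q'(16+9=25)->'z', 'r'(17+9=26, 26 mod 26=0)->'a', 'z'(25+9=34, 34 mod 26=8)->'i', 'o'(14+9=23)->'x', 'b'(1+9=10)->'k', 'o'(14+9=23)->'x', 'd'(3+9=12)->'m'
Result: azaixkxm


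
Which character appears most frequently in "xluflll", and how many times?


Input: 'xluflll'
Operation: tally each character
Counts: 'f':1, 'l':4, 'u':1, 'x':1
Maximum: 'l' appears 4 times


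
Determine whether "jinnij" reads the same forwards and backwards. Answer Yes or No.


Input string: 'jinnij'
Reversed: 'jinnij'
Compare pairs: s[0]='j' vs s[5]='j' (match), s[1]='i' vs s[4]='i' (match), s[2]='n' vs s[3]='n' (match)
Palindrome: Yes


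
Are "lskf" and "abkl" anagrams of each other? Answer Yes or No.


String 1: 'lskf' -> sorted: 'fkls'
String 2: 'abkl' -> sorted: 'abkl'
Compare sorted forms: 'fkls' != 'abkl'
Anagram: No


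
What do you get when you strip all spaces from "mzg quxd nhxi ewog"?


Input string: 'mzg quxd nhxi ewog'
Operation: remove all spaces
Words: 'mzg', 'quxd', 'nhxi', 'ewog'
Join without spaces: mzgquxdnhxiewog


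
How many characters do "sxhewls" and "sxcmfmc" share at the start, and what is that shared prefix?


String 1: 'sxhewls'
String 2: 'sxcmfmc'
Compare position by position:
pos 0: 's' vs 's' match
pos 1: 'x' vs 'x' match
pos 2: 'h' vs 'c' differ -> stop
Longest common prefix: "sx" (length 2)


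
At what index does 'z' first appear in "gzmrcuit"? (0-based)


Input string: 'gzmrcuit'
Target: 'z'
Scanning left to right: s[0]='g', s[1]='z'
First match at index: 1


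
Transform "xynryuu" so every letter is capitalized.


Input string: 'xynryuu'
Operation: convert each letter to uppercase
Mapping: 'x'->'X', 'y'->'Y', 'n'->'N', 'r'->'R', 'y'->'Y', 'u'->'U', 'u'->'U'
Result: XYNRYUU


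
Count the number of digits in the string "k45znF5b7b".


Input string: 'k45znF5b7b'
Operation: count digit characters (0-9)
Scan: 'k', '4'(digit), '5'(digit), 'z', 'n', 'F', '5'(digit), 'b', '7'(digit), 'b'
Digits found: 4
Result: 4


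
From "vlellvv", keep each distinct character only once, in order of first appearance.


Input: 'vlellvv'
Operation: keep first occurrence of each character
Scan: s[0]='v' new -> keep; s[1]='l' new -> keep; s[2]='e' new -> keep; s[3]='l' seen -> skip; s[4]='l' seen -> skip; s[5]='v' seen -> skip; s[6]='v' seen -> skip
Result: vle


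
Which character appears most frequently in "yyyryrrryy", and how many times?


Input: 'yyyryrrryy'
Operation: tally each character
Counts: 'r':4, 'y':6
Maximum: 'y' appears 6 times


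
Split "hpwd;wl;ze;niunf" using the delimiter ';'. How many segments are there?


Input string: 'hpwd;wl;ze;niunf'
Delimiter: ';'
Split result: 'hpwd', 'wl', 'ze', 'niunf'
Number of parts: 4


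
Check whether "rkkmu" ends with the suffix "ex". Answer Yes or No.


Input string: 'rkkmu'
Suffix to check: 'ex'
Last 2 characters of input: 'mu'
Match: False
Result: No


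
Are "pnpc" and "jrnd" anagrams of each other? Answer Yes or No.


String 1: 'pnpc' -> sorted: 'cnpp'
String 2: 'jrnd' -> sorted: 'djnr'
Compare sorted forms: 'cnpp' != 'djnr'
Anagram: No


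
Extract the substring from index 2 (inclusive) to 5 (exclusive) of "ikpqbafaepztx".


Input string: 'ikpqbafaepztx'
Operation: slice [2:5]
Extract characters: s[2]='p', s[3]='q', s[4]='b'
Result: pqb


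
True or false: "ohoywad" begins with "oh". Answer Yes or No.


Input string: 'ohoywad'
Prefix to check: 'oh'
First 2 characters of input: 'oh'
Match: True
Result: Yes


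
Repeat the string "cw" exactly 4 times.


Input string: 'cw'
Operation: repeat 4 times
Concatenation: 'cw' + 'cw' + 'cw' + 'cw'
Result: cwcwcwcw


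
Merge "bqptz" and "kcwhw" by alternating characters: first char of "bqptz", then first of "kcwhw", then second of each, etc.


String 1: 'bqptz'
String 2: 'kcwhw'
Operation: alternate characters
Pairs: 'b'+'k', 'q'+'c', 'p'+'w', 't'+'h', 'z'+'w'
Result: bkqcpwthzw


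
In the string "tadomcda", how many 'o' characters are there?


Input string: 'tadomcda'
Target character: 'o'
Scan each position: s[3]='o'
Matches found at indices: 3
Total: 1


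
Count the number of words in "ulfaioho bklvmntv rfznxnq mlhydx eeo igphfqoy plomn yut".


Input string: 'ulfaioho bklvmntv rfznxnq mlhydx eeo igphfqoy plomn yut'
Operation: split by spaces
Words found: 'ulfaioho', 'bklvmntv', 'rfznxnq', 'mlhydx', 'eeo', 'igphfqoy', 'plomn', 'yut'
Word count: 8


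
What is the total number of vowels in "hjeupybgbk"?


Input string: 'hjeupybgbk'
Operation: count vowels (a, e, i, o, u)
Scan: s[0]='h', s[1]='j', s[2]='e' (vowel), s[3]='u' (vowel), s[4]='p', s[5]='y', s[6]='b', s[7]='g', s[8]='b', s[9]='k'
Vowels found: 2
Result: 2


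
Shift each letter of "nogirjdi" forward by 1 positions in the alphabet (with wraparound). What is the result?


Input: 'nogirjdi', shift = 1
Operation: for each letter, (position + 1) mod 26
Mapping: 'n'(13+1=14)->'o', 'o'(14+1=15)->'p', 'g'(6+1=7)->'h', 'i'(8+1=9)->'j', 'r'(17+1=18)->'s', 'j'(9+1=10)->'k', 'd'(3+1=4)->'e', 'i'(8+1=9)->'j'
Result: ophjskej


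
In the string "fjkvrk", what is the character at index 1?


Input string: 'fjkvrk'
Operation: get character at index 1
Index mapping: s[0]='f', s[1]='j'
Result: 'j'


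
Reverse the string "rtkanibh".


Input string: 'rtkanibh'
Operation: reverse character order
Original order: 'r' -> 't' -> 'k' -> 'a' -> 'n' -> 'i' -> 'b' -> 'h'
Reversed order: 'h' -> 'b' -> 'i' -> 'n' -> 'a' -> 'k' -> 't' -> 'r'
Result: hbinaktr


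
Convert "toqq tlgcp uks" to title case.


Input string: 'toqq tlgcp uks'
Operation: capitalize first letter of each word
Word transformations: 'toqq'->'Toqq', 'tlgcp'->'Tlgcp', 'uks'->'Uks'
Result: Toqq Tlgcp Uks


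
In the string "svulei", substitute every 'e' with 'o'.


Input string: 'svulei'
Operation: replace 'e' with 'o'
Positions of 'e': 4
After replacement: svuloi


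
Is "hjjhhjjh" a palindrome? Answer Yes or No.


Input string: 'hjjhhjjh'
Reversed: 'hjjhhjjh'
Compare pairs: s[0]='h' vs s[7]='h' (match), s[1]='j' vs s[6]='j' (match), s[2]='j' vs s[5]='j' (match), s[3]='h' vs s[4]='h' (match)
Palindrome: Yes


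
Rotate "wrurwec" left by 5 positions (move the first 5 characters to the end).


Input: 'wrurwec', shift = 5
Operation: split at index 5 and swap parts
Front part s[0:5] = 'wrurw'
Back part s[5:] = 'ec'
Rotated = back + front = 'ec' + 'wrurw'
Result: ecwrurw


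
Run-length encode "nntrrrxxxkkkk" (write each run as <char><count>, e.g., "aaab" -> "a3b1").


Input: 'nntrrrxxxkkkk'
Operation: identify consecutive runs
Runs: 'nn' -> n2, 't' -> t1, 'rrr' -> r3, 'xxx' -> x3, 'kkkk' -> k4
Encoded: n2t1r3x3k4


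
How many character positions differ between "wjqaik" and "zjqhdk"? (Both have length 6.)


String 1: 'wjqaik'
String 2: 'zjqhdk'
Compare each position: pos 0: 'w'!='z', pos 1: 'j'=='j', pos 2: 'q'=='q', pos 3: 'a'!='h', pos 4: 'i'!='d', pos 5: 'k'=='k'
Differing positions: 3
Hamming distance: 3


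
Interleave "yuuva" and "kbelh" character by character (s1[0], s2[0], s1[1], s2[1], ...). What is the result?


String 1: 'yuuva'
String 2: 'kbelh'
Operation: alternate characters
Pairs: 'y'+'k', 'u'+'b', 'u'+'e', 'v'+'l', 'a'+'h'
Result: ykubuevlah


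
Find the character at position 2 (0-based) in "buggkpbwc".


Input string: 'buggkpbwc'
Operation: get character at index 2
Index mapping: s[0]='b', s[1]='u', s[2]='g'
Result: 'g'


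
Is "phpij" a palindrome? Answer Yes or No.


Input string: 'phpij'
Reversed: 'jiphp'
Compare pairs: s[0]='p' vs s[4]='j' (mismatch), s[1]='h' vs s[3]='i' (mismatch)
Palindrome: No


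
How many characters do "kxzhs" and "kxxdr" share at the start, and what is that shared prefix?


String 1: 'kxzhs'
String 2: 'kxxdr'
Compare position by position:
pos 0: 'k' vs 'k' match
pos 1: 'x' vs 'x' match
pos 2: 'z' vs 'x' differ -> stop
Longest common prefix: "kx" (length 2)


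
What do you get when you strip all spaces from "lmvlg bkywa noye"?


Input string: 'lmvlg bkywa noye'
Operation: remove all spaces
Words: 'lmvlg', 'bkywa', 'noye'
Join without spaces: lmvlgbkywanoye


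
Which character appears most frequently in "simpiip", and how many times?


Input: 'simpiip'
Operation: tally each character
Counts: 'i':3, 'm':1, 'p':2, 's':1
Maximum: 'i' appears 3 times


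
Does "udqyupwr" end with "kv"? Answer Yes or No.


Input string: 'udqyupwr'
Suffix to check: 'kv'
Last 2 characters of input: 'wr'
Match: False
Result: No


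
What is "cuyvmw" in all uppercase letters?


Input string: 'cuyvmw'
Operation: convert each letter to uppercase
Mapping: 'c'->'C', 'u'->'U', 'y'->'Y', 'v'->'V', 'm'->'M', 'w'->'W'
Result: CUYVMW


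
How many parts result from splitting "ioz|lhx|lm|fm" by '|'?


Input string: 'ioz|lhx|lm|fm'
Delimiter: '|'
Split result: 'ioz', 'lhx', 'lm', 'fm'
Number of parts: 4


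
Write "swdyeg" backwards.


Input string: 'swdyeg'
Operation: reverse character order
Original order: 's' -> 'w' -> 'd' -> 'y' -> 'e' -> 'g'
Reversed order: 'g' -> 'e' -> 'y' -> 'd' -> 'w' -> 's'
Result: geydws


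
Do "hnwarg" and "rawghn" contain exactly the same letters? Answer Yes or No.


String 1: 'hnwarg' -> sorted: 'aghnrw'
String 2: 'rawghn' -> sorted: 'aghnrw'
Compare sorted forms: 'aghnrw' == 'aghnrw'
Anagram: Yes


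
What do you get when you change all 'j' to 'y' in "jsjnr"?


Input string: 'jsjnr'
Operation: replace 'j' with 'y'
Positions of 'j': 0, 2
After replacement: ysynr


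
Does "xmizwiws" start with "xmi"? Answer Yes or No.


Input string: 'xmizwiws'
Prefix to check: 'xmi'
First 3 characters of input: 'xmi'
Match: True
Result: Yes


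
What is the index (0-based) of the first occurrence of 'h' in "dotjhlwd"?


Input string: 'dotjhlwd'
Target: 'h'
Scanning left to right: s[0]='d', s[1]='o', s[2]='t', s[3]='j', s[4]='h'
First match at index: 4


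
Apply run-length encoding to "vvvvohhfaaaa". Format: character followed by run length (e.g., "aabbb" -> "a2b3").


Input: 'vvvvohhfaaaa'
Operation: identify consecutive runs
Runs: 'vvvv' -> v4, 'o' -> o1, 'hh' -> h2, 'f' -> f1, 'aaaa' -> a4
Encoded: v4o1h2f1a4


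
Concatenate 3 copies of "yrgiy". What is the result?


Input string: 'yrgiy'
Operation: repeat 3 times
Concatenation: 'yrgiy' + 'yrgiy' + 'yrgiy'
Result: yrgiyyrgiyyrgiy


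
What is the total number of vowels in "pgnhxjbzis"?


Input string: 'pgnhxjbzis'
Operation: count vowels (a, e, i, o, u)
Scan: s[0]='p', s[1]='g', s[2]='n', s[3]='h', s[4]='x', s[5]='j', s[6]='b', s[7]='z', s[8]='i' (vowel), s[9]='s'
Vowels found: 1
Result: 1


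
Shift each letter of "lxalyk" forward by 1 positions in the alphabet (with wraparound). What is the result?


Input: 'lxalyk', shift = 1
Operation: for each letter, (position + 1) mod 26
Mapping: 'l'(11+1=12)->'m', 'x'(23+1=24)->'y', 'a'(0+1=1)->'b', 'l'(11+1=12)->'m', 'y'(24+1=25)->'z', 'k'(10+1=11)->'l'
Result: mybmzl


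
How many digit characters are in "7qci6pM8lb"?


Input string: '7qci6pM8lb'
Operation: count digit characters (0-9)
Scan: '7'(digit), 'q', 'c', 'i', '6'(digit), 'p', 'M', '8'(digit), 'l', 'b'
Digits found: 3
Result: 3


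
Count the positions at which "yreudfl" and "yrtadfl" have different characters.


String 1: 'yreudfl'
String 2: 'yrtadfl'
Compare each position: pos 0: 'y'=='y', pos 1: 'r'=='r', pos 2: 'e'!='t', pos 3: 'u'!='a', pos 4: 'd'=='d', pos 5: 'f'=='f', pos 6: 'l'=='l'
Differing positions: 2
Hamming distance: 2


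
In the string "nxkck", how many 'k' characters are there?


Input string: 'nxkck'
Target character: 'k'
Scan each position: s[2]='k', s[4]='k'
Matches found at indices: 2, 4
Total: 2


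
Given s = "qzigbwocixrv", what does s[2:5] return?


Input string: 'qzigbwocixrv'
Operation: slice [2:5]
Extract characters: s[2]='i', s[3]='g', s[4]='b'
Result: igb


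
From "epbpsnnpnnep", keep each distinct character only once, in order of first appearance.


Input: 'epbpsnnpnnep'
Operation: keep first occurrence of each character
Scan: s[0]='e' new -> keep; s[1]='p' new -> keep; s[2]='b' new -> keep; s[3]='p' seen -> skip; s[4]='s' new -> keep; s[5]='n' new -> keep; s[6]='n' seen -> skip; s[7]='p' seen -> skip; s[8]='n' seen -> skip; s[9]='n' seen -> skip; s[10]='e' seen -> skip; s[11]='p' seen -> skip
Result: epbsn


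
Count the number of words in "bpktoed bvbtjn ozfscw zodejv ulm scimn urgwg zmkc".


Input string: 'bpktoed bvbtjn ozfscw zodejv ulm scimn urgwg zmkc'
Operation: split by spaces
Words found: 'bpktoed', 'bvbtjn', 'ozfscw', 'zodejv', 'ulm', 'scimn', 'urgwg', 'zmkc'
Word count: 8


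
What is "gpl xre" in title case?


Input string: 'gpl xre'
Operation: capitalize first letter of each word
Word transformations: 'gpl'->'Gpl', 'xre'->'Xre'
Result: Gpl Xre


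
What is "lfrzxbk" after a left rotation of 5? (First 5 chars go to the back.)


Input: 'lfrzxbk', shift = 5
Operation: split at index 5 and swap parts
Front part s[0:5] = 'lfrzx'
Back part s[5:] = 'bk'
Rotated = back + front = 'bk' + 'lfrzx'
Result: bklfrzx


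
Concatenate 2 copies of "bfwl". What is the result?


Input string: 'bfwl'
Operation: repeat 2 times
Concatenation: 'bfwl' + 'bfwl'
Result: bfwlbfwl


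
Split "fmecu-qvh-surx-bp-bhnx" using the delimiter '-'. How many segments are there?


Input string: 'fmecu-qvh-surx-bp-bhnx'
Delimiter: '-'
Split result: 'fmecu', 'qvh', 'surx', 'bp', 'bhnx'
Number of parts: 5


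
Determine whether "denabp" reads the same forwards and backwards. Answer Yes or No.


Input string: 'denabp'
Reversed: 'pbaned'
Compare pairs: s[0]='d' vs s[5]='p' (mismatch), s[1]='e' vs s[4]='b' (mismatch), s[2]='n' vs s[3]='a' (mismatch)
Palindrome: No


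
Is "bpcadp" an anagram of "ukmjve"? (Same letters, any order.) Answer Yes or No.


String 1: 'ukmjve' -> sorted: 'ejkmuv'
String 2: 'bpcadp' -> sorted: 'abcdpp'
Compare sorted forms: 'ejkmuv' != 'abcdpp'
Anagram: No


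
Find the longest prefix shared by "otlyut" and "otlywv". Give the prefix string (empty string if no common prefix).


String 1: 'otlyut'
String 2: 'otlywv'
Compare position by position:
pos 0: 'o' vs 'o' match
pos 1: 't' vs 't' match
pos 2: 'l' vs 'l' match
pos 3: 'y' vs 'y' match
pos 4: 'u' vs 'w' differ -> stop
Longest common prefix: "otly" (length 4)


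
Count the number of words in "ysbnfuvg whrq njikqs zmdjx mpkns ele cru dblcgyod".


Input string: 'ysbnfuvg whrq njikqs zmdjx mpkns ele cru dblcgyod'
Operation: split by spaces
Words found: 'ysbnfuvg', 'whrq', 'njikqs', 'zmdjx', 'mpkns', 'ele', 'cru', 'dblcgyod'
Word count: 8


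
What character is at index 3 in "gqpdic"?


Input string: 'gqpdic'
Operation: get character at index 3
Index mapping: s[0]='g', s[1]='q', s[2]='p', s[3]='d'
Result: 'd'


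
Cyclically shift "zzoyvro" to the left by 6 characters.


Input: 'zzoyvro', shift = 6
Operation: split at index 6 and swap parts
Front part s[0:6] = 'zzoyvr'
Back part s[6:] = 'o'
Rotated = back + front = 'o' + 'zzoyvr'
Result: ozzoyvr


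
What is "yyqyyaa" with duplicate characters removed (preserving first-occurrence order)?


Input: 'yyqyyaa'
Operation: keep first occurrence of each character
Scan: s[0]='y' new -> keep; s[1]='y' seen -> skip; s[2]='q' new -> keep; s[3]='y' seen -> skip; s[4]='y' seen -> skip; s[5]='a' new -> keep; s[6]='a' seen -> skip
Result: yqa


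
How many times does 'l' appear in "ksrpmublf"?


Input string: 'ksrpmublf'
Target character: 'l'
Scan each position: s[7]='l'
Matches found at indices: 7
Total: 1


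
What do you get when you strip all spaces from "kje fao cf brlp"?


Input string: 'kje fao cf brlp'
Operation: remove all spaces
Words: 'kje', 'fao', 'cf', 'brlp'
Join without spaces: kjefaocfbrlp


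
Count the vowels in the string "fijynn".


Input string: 'fijynn'
Operation: count vowels (a, e, i, o, u)
Scan: s[0]='f', s[1]='i' (vowel), s[2]='j', s[3]='y', s[4]='n', s[5]='n'
Vowels found: 1
Result: 1


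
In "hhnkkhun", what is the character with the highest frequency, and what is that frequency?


Input: 'hhnkkhun'
Operation: tally each character
Counts: 'h':3, 'k':2, 'n':2, 'u':1
Maximum: 'h' appears 3 times


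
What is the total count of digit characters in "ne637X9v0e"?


Input string: 'ne637X9v0e'
Operation: count digit characters (0-9)
Scan: 'n', 'e', '6'(digit), '3'(digit), '7'(digit), 'X', '9'(digit), 'v', '0'(digit), 'e'
Digits found: 5
Result: 5


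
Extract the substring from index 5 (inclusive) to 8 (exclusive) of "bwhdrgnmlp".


Input string: 'bwhdrgnmlp'
Operation: slice [5:8]
Extract characters: s[5]='g', s[6]='n', s[7]='m'
Result: gnm


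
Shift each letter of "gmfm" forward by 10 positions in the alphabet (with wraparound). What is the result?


Input: 'gmfm', shift = 10
Operation: for each letter, (position + 10) mod 26
Mapping: 'g'(6+10=16)->'q', 'm'(12+10=22)->'w', 'f'(5+10=15)->'p', 'm'(12+10=22)->'w'
Result: qwpw


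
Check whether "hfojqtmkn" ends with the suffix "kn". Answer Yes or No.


Input string: 'hfojqtmkn'
Suffix to check: 'kn'
Last 2 characters of input: 'kn'
Match: True
Result: Yes


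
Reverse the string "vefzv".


Input string: 'vefzv'
Operation: reverse character order
Original order: 'v' -> 'e' -> 'f' -> 'z' -> 'v'
Reversed order: 'v' -> 'z' -> 'f' -> 'e' -> 'v'
Result: vzfev


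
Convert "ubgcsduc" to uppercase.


Input string: 'ubgcsduc'
Operation: convert each letter to uppercase
Mapping: 'u'->'U', 'b'->'B', 'g'->'G', 'c'->'C', 's'->'S', 'd'->'D', 'u'->'U', 'c'->'C'
Result: UBGCSDUC


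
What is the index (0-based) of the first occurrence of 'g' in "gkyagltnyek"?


Input string: 'gkyagltnyek'
Target: 'g'
Scanning left to right: s[0]='g'
First match at index: 0


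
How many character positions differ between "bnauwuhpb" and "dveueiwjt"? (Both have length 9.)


String 1: 'bnauwuhpb'
String 2: 'dveueiwjt'
Compare each position: pos 0: 'b'!='d', pos 1: 'n'!='v', pos 2: 'a'!='e', pos 3: 'u'=='u', pos 4: 'w'!='e', pos 5: 'u'!='i', pos 6: 'h'!='w', pos 7: 'p'!='j', pos 8: 'b'!='t'
Differing positions: 8
Hamming distance: 8


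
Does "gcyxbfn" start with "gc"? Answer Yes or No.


Input string: 'gcyxbfn'
Prefix to check: 'gc'
First 2 characters of input: 'gc'
Match: True
Result: Yes


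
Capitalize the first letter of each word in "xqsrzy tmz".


Input string: 'xqsrzy tmz'
Operation: capitalize first letter of each word
Word transformations: 'xqsrzy'->'Xqsrzy', 'tmz'->'Tmz'
Result: Xqsrzy Tmz


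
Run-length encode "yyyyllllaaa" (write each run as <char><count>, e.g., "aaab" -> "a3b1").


Input: 'yyyyllllaaa'
Operation: identify consecutive runs
Runs: 'yyyy' -> y4, 'llll' -> l4, 'aaa' -> a3
Encoded: y4l4a3


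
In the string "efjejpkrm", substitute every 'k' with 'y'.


Input string: 'efjejpkrm'
Operation: replace 'k' with 'y'
Positions of 'k': 6
After replacement: efjejpyrm


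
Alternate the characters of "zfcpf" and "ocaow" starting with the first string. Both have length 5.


String 1: 'zfcpf'
String 2: 'ocaow'
Operation: alternate characters
Pairs: 'z'+'o', 'f'+'c', 'c'+'a', 'p'+'o', 'f'+'w'
Result: zofccapofw


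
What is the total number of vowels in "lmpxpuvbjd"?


Input string: 'lmpxpuvbjd'
Operation: count vowels (a, e, i, o, u)
Scan: s[0]='l', s[1]='m', s[2]='p', s[3]='x', s[4]='p', s[5]='u' (vowel), s[6]='v', s[7]='b', s[8]='j', s[9]='d'
Vowels found: 1
Result: 1


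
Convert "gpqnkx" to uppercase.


Input string: 'gpqnkx'
Operation: convert each letter to uppercase
Mapping: 'g'->'G', 'p'->'P', 'q'->'Q', 'n'->'N', 'k'->'K', 'x'->'X'
Result: GPQNKX


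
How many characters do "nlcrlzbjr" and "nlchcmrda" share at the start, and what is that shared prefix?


String 1: 'nlcrlzbjr'
String 2: 'nlchcmrda'
Compare position by position:
pos 0: 'n' vs 'n' match
pos 1: 'l' vs 'l' match
pos 2: 'c' vs 'c' match
pos 3: 'r' vs 'h' differ -> stop
Longest common prefix: "nlc" (length 3)


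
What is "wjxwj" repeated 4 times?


Input string: 'wjxwj'
Operation: repeat 4 times
Concatenation: 'wjxwj' + 'wjxwj' + 'wjxwj' + 'wjxwj'
Result: wjxwjwjxwjwjxwjwjxwj


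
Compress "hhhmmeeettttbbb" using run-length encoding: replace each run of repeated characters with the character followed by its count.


Input: 'hhhmmeeettttbbb'
Operation: identify consecutive runs
Runs: 'hhh' -> h3, 'mm' -> m2, 'eee' -> e3, 'tttt' -> t4, 'bbb' -> b3
Encoded: h3m2e3t4b3


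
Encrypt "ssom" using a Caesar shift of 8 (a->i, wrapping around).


Input: 'ssom', shift = 8
Operation: for each letter, (position + 8) mod 26
Mapping: 's'(18+8=26, 26 mod 26=0)->'a', 's'(18+8=26, 26 mod 26=0)->'a', 'o'(14+8=22)->'w', 'm'(12+8=20)->'u'
Result: aawu


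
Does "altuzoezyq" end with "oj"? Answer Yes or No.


Input string: 'altuzoezyq'
Suffix to check: 'oj'
Last 2 characters of input: 'yq'
Match: False
Result: No


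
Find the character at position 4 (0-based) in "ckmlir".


Input string: 'ckmlir'
Operation: get character at index 4
Index mapping: s[0]='c', s[1]='k', s[2]='m', s[3]='l', s[4]='i'
Result: 'i'


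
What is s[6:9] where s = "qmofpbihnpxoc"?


Input string: 'qmofpbihnpxoc'
Operation: slice [6:9]
Extract characters: s[6]='i', s[7]='h', s[8]='n'
Result: ihn


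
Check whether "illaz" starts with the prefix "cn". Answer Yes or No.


Input string: 'illaz'
Prefix to check: 'cn'
First 2 characters of input: 'il'
Match: False
Result: No


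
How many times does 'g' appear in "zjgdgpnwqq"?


Input string: 'zjgdgpnwqq'
Target character: 'g'
Scan each position: s[2]='g', s[4]='g'
Matches found at indices: 2, 4
Total: 2


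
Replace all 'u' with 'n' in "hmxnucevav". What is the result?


Input string: 'hmxnucevav'
Operation: replace 'u' with 'n'
Positions of 'u': 4
After replacement: hmxnncevav


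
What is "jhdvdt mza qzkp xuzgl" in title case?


Input string: 'jhdvdt mza qzkp xuzgl'
Operation: capitalize first letter of each word
Word transformations: 'jhdvdt'->'Jhdvdt', 'mza'->'Mza', 'qzkp'->'Qzkp', 'xuzgl'->'Xuzgl'
Result: Jhdvdt Mza Qzkp Xuzgl


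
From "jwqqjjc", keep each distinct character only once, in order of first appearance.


Input: 'jwqqjjc'
Operation: keep first occurrence of each character
Scan: s[0]='j' new -> keep; s[1]='w' new -> keep; s[2]='q' new -> keep; s[3]='q' seen -> skip; s[4]='j' seen -> skip; s[5]='j' seen -> skip; s[6]='c' new -> keep
Result: jwqc


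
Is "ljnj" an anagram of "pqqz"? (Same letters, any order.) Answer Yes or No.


String 1: 'pqqz' -> sorted: 'pqqz'
String 2: 'ljnj' -> sorted: 'jjln'
Compare sorted forms: 'pqqz' != 'jjln'
Anagram: No


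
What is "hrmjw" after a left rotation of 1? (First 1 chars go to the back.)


Input: 'hrmjw', shift = 1
Operation: split at index 1 and swap parts
Front part s[0:1] = 'h'
Back part s[1:] = 'rmjw'
Rotated = back + front = 'rmjw' + 'h'
Result: rmjwh


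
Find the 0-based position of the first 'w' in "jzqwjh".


Input string: 'jzqwjh'
Target: 'w'
Scanning left to right: s[0]='j', s[1]='z', s[2]='q', s[3]='w'
First match at index: 3


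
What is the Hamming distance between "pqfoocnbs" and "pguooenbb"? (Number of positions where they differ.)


String 1: 'pqfoocnbs'
String 2: 'pguooenbb'
Compare each position: pos 0: 'p'=='p', pos 1: 'q'!='g', pos 2: 'f'!='u', pos 3: 'o'=='o', pos 4: 'o'=='o', pos 5: 'c'!='e', pos 6: 'n'=='n', pos 7: 'b'=='b', pos 8: 's'!='b'
Differing positions: 4
Hamming distance: 4


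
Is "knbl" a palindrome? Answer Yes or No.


Input string: 'knbl'
Reversed: 'lbnk'
Compare pairs: s[0]='k' vs s[3]='l' (mismatch), s[1]='n' vs s[2]='b' (mismatch)
Palindrome: No


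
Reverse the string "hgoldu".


Input string: 'hgoldu'
Operation: reverse character order
Original order: 'h' -> 'g' -> 'o' -> 'l' -> 'd' -> 'u'
Reversed order: 'u' -> 'd' -> 'l' -> 'o' -> 'g' -> 'h'
Result: udlogh


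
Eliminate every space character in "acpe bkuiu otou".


Input string: 'acpe bkuiu otou'
Operation: remove all spaces
Words: 'acpe', 'bkuiu', 'otou'
Join without spaces: acpebkuiuotou


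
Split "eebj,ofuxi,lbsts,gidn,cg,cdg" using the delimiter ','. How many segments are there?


Input string: 'eebj,ofuxi,lbsts,gidn,cg,cdg'
Delimiter: ','
Split result: 'eebj', 'ofuxi', 'lbsts', 'gidn', 'cg', 'cdg'
Number of parts: 6


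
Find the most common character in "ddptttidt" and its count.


Input: 'ddptttidt'
Operation: tally each character
Counts: 'd':3, 'i':1, 'p':1, 't':4
Maximum: 't' appears 4 times


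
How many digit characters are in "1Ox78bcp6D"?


Input string: '1Ox78bcp6D'
Operation: count digit characters (0-9)
Scan: '1'(digit), 'O', 'x', '7'(digit), '8'(digit), 'b', 'c', 'p', '6'(digit), 'D'
Digits found: 4
Result: 4


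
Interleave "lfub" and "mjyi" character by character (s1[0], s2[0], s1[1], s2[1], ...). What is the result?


String 1: 'lfub'
String 2: 'mjyi'
Operation: alternate characters
Pairs: 'l'+'m', 'f'+'j', 'u'+'y', 'b'+'i'
Result: lmfjuybi


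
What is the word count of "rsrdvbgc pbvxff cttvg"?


Input string: 'rsrdvbgc pbvxff cttvg'
Operation: split by spaces
Words found: 'rsrdvbgc', 'pbvxff', 'cttvg'
Word count: 3


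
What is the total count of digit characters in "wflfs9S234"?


Input string: 'wflfs9S234'
Operation: count digit characters (0-9)
Scan: 'w', 'f', 'l', 'f', 's', '9'(digit), 'S', '2'(digit), '3'(digit), '4'(digit)
Digits found: 4
Result: 4


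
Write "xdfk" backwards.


Input string: 'xdfk'
Operation: reverse character order
Original order: 'x' -> 'd' -> 'f' -> 'k'
Reversed order: 'k' -> 'f' -> 'd' -> 'x'
Result: kfdx


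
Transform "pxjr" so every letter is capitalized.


Input string: 'pxjr'
Operation: convert each letter to uppercase
Mapping: 'p'->'P', 'x'->'X', 'j'->'J', 'r'->'R'
Result: PXJR


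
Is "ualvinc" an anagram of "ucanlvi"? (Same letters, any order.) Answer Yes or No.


String 1: 'ucanlvi' -> sorted: 'acilnuv'
String 2: 'ualvinc' -> sorted: 'acilnuv'
Compare sorted forms: 'acilnuv' == 'acilnuv'
Anagram: Yes


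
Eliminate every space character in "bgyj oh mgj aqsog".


Input string: 'bgyj oh mgj aqsog'
Operation: remove all spaces
Words: 'bgyj', 'oh', 'mgj', 'aqsog'
Join without spaces: bgyjohmgjaqsog


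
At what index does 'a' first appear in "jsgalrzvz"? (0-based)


Input string: 'jsgalrzvz'
Target: 'a'
Scanning left to right: s[0]='j', s[1]='s', s[2]='g', s[3]='a'
First match at index: 3


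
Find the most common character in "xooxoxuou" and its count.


Input: 'xooxoxuou'
Operation: tally each character
Counts: 'o':4, 'u':2, 'x':3
Maximum: 'o' appears 4 times


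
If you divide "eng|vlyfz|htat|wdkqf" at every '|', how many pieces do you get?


Input string: 'eng|vlyfz|htat|wdkqf'
Delimiter: '|'
Split result: 'eng', 'vlyfz', 'htat', 'wdkqf'
Number of parts: 4


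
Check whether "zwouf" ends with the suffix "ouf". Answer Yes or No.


Input string: 'zwouf'
Suffix to check: 'ouf'
Last 3 characters of input: 'ouf'
Match: True
Result: Yes


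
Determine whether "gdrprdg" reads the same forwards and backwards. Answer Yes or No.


Input string: 'gdrprdg'
Reversed: 'gdrprdg'
Compare pairs: s[0]='g' vs s[6]='g' (match), s[1]='d' vs s[5]='d' (match), s[2]='r' vs s[4]='r' (match)
Palindrome: Yes


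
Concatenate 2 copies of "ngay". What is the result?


Input string: 'ngay'
Operation: repeat 2 times
Concatenation: 'ngay' + 'ngay'
Result: ngayngay


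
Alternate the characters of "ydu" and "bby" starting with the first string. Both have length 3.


String 1: 'ydu'
String 2: 'bby'
Operation: alternate characters
Pairs: 'y'+'b', 'd'+'b', 'u'+'y'
Result: ybdbuy


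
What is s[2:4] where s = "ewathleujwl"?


Input string: 'ewathleujwl'
Operation: slice [2:4]
Extract characters: s[2]='a', s[3]='t'
Result: at


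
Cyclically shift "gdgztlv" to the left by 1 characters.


Input: 'gdgztlv', shift = 1
Operation: split at index 1 and swap parts
Front part s[0:1] = 'g'
Back part s[1:] = 'dgztlv'
Rotated = back + front = 'dgztlv' + 'g'
Result: dgztlvg


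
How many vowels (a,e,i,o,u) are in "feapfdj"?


Input string: 'feapfdj'
Operation: count vowels (a, e, i, o, u)
Scan: s[0]='f', s[1]='e' (vowel), s[2]='a' (vowel), s[3]='p', s[4]='f', s[5]='d', s[6]='j'
Vowels found: 2
Result: 2


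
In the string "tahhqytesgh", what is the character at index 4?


Input string: 'tahhqytesgh'
Operation: get character at index 4
Index mapping: s[0]='t', s[1]='a', s[2]='h', s[3]='h', s[4]='q'
Result: 'q'
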